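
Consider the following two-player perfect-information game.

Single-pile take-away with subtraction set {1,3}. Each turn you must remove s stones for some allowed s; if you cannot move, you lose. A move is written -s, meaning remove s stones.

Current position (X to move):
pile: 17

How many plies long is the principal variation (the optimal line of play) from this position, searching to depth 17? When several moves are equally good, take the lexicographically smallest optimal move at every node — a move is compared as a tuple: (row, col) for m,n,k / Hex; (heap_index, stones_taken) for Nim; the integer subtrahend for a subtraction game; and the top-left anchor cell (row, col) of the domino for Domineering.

PV length from [17]: 17 plies

[17] X move#1: -1:+1/16*, -3:+1/14
[16] O move#2: -1:-1/15*, -3:-1/13
[15] X move#3: -1:+1/14*, -3:+1/12
[14] O move#4: -1:-1/13*, -3:-1/11
[13] X move#5: -1:+1/12*, -3:+1/10
[12] O move#6: -1:-1/11*, -3:-1/9
[11] X move#7: -1:+1/10*, -3:+1/8
[10] O move#8: -1:-1/9*, -3:-1/7
[9] X move#9: -1:+1/8*, -3:+1/6
[8] O move#10: -1:-1/7*, -3:-1/5
[7] X move#11: -1:+1/6*, -3:+1/4
[6] O move#12: -1:-1/5*, -3:-1/3
[5] X move#13: -1:+1/4*, -3:+1/2
[4] O move#14: -1:-1/3*, -3:-1/1
[3] X move#15: -1:+1/2*, -3:+1/0
[2] O move#16: -1:-1/1*
[1] X move#17: -1:+1/0*
[0] end (terminal -1, O#18); searched 17 to 17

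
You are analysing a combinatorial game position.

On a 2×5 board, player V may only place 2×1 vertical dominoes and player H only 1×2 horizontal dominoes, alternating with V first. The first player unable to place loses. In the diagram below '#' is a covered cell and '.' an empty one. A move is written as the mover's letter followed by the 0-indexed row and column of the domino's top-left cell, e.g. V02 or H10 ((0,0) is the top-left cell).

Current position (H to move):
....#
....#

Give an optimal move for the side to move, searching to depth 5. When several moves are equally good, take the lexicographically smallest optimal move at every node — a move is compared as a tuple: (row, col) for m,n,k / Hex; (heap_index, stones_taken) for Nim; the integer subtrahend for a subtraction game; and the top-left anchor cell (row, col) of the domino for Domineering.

H's best at [....#/....#]: H01

p1 H@[....#/....#]: H00[##..#/....#]-1 H01[.##.#/....#]+1* H02[..###/....#]-1 H10[....#/##..#]-1 H11[....#/.##.#]+1 H12[....#/..###]-1
p2 V@[.##.#/....#]: V00[###.#/#...#]-1* V03[.####/...##]-1
p3 H@[###.#/#...#]: H11[###.#/###.#]-1 H12[###.#/#.###]+1*
p4 V@[###.#/#.###] terminal -1; root [....#/....#] d5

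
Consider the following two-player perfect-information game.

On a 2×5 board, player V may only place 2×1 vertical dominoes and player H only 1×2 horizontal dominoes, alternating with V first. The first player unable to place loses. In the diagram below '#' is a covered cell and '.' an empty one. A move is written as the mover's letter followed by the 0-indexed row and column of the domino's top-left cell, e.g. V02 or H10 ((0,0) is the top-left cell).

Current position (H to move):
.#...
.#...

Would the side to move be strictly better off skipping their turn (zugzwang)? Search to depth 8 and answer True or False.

p1 H@[.#.../.#...]: H02[.###./.#...]-1* H03[.#.##/.#...]-1 H12[.#.../.###.]-1 H13[.#.../.#.##]-1
p2 V@[.###./.#...]: V00[####./##...]-1 V04[.####/.#..#]+1*
p3 H@[.####/.#..#]: H12[.####/.####]-1*
p4 V@[.####/.####]: V00[#####/#####]+1*
p5 H@[#####/#####] terminal -1; root [.#.../.#...] d8
pass branch (V moves first from the same position):
  | p1 V@[.#.../.#...]: V00[##.../##...]-1 V02[.##../.##..]-1 V03[.#.#./.#.#.]+1* V04[.#..#/.#..#]-1
  | p2 H@[.#.#./.#.#.] terminal -1; root [.#.../.#...] d8
H moving scores -1; H passing scores -1

zugzwang(.#.../.#..., H) = False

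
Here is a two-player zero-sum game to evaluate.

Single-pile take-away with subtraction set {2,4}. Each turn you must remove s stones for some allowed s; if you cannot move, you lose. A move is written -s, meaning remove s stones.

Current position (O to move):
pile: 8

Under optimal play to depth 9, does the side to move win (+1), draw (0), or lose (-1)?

value(8, O) = +1

[8] O move#1: -2:+1/6*, -4:-1/4
[6] X move#2: -2:-1/4*, -4:-1/2
[4] O move#3: -2:-1/2, -4:+1/0*
[0] end (terminal -1, X#4); searched 8 to 9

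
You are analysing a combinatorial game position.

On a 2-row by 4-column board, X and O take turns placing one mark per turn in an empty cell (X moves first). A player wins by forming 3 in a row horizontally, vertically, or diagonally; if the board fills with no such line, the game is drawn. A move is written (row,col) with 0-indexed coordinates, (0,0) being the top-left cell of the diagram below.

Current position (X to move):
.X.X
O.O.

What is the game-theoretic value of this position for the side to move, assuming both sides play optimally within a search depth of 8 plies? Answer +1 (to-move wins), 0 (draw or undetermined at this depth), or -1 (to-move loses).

value(.X.X/O.O., X) = +1

p1 X@[.X.X/O.O.]: (0,0)[XX.X/O.O.]-1 (0,2)[.XXX/O.O.]+1* (1,1)[.X.X/OXO.]+0 (1,3)[.X.X/O.OX]-1
p2 O@[.XXX/O.O.] terminal -1; root [.X.X/O.O.] d8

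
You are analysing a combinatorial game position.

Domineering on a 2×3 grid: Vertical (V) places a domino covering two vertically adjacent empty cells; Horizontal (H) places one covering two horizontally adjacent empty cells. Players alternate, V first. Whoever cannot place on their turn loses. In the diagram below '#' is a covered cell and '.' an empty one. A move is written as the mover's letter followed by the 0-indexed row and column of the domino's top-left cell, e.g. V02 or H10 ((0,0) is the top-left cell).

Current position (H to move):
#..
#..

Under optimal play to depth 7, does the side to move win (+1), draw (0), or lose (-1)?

[#../#..] H move#1: H01:+1/###/#..*, H11:+1/#../###
[###/#..] end (terminal -1, V#2); searched #../#.. to 7

value(#../#.., H) = +1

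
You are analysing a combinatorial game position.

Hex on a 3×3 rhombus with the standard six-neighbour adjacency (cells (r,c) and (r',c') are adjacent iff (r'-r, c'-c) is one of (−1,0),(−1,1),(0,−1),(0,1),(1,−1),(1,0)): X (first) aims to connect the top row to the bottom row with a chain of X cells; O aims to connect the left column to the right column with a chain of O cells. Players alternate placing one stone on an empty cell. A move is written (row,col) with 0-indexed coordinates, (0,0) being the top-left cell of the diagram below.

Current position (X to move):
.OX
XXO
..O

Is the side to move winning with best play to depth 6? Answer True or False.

[.OX/XXO/..O] X move#1: (0,0):+1/XOX/XXO/..O*, (2,0):+1/.OX/XXO/X.O, (2,1):+1/.OX/XXO/.XO
[XOX/XXO/..O] O move#2: (2,0):-1/XOX/XXO/O.O*, (2,1):-1/XOX/XXO/.OO
[XOX/XXO/O.O] X move#3: (2,1):+1/XOX/XXO/OXO*
[XOX/XXO/OXO] end (terminal -1, O#4); searched .OX/XXO/..O to 6

X winning at [.OX/XXO/..O]: True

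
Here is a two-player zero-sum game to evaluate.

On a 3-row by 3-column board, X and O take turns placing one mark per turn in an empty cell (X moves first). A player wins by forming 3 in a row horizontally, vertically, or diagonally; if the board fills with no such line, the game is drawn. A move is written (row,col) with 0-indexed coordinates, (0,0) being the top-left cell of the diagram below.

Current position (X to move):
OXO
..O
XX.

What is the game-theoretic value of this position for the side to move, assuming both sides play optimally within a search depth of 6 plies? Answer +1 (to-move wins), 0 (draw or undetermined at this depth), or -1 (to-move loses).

ply 1, X at OXO/..O/XX. | (1,0)=-1→OXO/X.O/XX.; (1,1)=+1→OXO/.XO/XX.*; (2,2)=+1→OXO/..O/XXX
ply 2: OXO/.XO/XX. is terminal -1 (O); from OXO/..O/XX. depth 6

value(OXO/..O/XX., X) = +1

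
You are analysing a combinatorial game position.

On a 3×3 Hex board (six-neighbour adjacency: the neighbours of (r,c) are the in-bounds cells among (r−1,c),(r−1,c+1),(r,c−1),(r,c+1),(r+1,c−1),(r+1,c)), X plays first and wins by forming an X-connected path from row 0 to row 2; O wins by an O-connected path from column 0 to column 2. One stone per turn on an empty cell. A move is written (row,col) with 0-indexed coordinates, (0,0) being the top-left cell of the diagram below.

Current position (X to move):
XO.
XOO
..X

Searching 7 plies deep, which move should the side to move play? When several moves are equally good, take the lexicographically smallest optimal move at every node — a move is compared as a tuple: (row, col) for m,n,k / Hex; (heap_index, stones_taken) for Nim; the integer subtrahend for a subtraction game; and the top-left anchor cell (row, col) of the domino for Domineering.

ply 1, X at XO./XOO/..X | (0,2)=-1→XOX/XOO/..X; (2,0)=+1→XO./XOO/X.X*; (2,1)=-1→XO./XOO/.XX
ply 2: XO./XOO/X.X is terminal -1 (O); from XO./XOO/..X depth 7

X's best at [XO./XOO/..X]: (2,0)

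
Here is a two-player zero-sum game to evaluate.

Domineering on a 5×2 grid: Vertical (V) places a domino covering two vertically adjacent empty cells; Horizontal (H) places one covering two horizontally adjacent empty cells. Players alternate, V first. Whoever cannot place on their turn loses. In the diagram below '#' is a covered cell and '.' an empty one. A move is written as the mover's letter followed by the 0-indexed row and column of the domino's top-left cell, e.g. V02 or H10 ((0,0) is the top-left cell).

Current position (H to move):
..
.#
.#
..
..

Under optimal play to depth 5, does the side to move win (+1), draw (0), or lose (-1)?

value(../.#/.#/../.., H) = +1

ply 1, H at ../.#/.#/../.. | H00=-1→##/.#/.#/../..; H30=+1→../.#/.#/##/..*; H40=+1→../.#/.#/../##
ply 2, V at ../.#/.#/##/.. | V00=-1→#./##/.#/##/..*; V10=-1→../##/##/##/..
ply 3, H at #./##/.#/##/.. | H40=+1→#./##/.#/##/##*
ply 4: #./##/.#/##/## is terminal -1 (V); from ../.#/.#/../.. depth 5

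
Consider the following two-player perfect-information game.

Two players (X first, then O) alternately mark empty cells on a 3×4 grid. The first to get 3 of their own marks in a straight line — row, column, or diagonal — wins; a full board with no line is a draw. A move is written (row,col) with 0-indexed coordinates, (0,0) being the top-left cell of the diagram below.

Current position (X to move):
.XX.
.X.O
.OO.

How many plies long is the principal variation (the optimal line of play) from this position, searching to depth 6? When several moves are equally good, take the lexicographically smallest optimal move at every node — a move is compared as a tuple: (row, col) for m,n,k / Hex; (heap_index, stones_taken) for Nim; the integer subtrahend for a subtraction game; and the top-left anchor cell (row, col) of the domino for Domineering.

p1 X@[.XX./.X.O/.OO.]: (0,0)[XXX./.X.O/.OO.]+1* (0,3)[.XXX/.X.O/.OO.]+1 (1,0)[.XX./XX.O/.OO.]-1 (1,2)[.XX./.XXO/.OO.]-1 (2,0)[.XX./.X.O/XOO.]+1 (2,3)[.XX./.X.O/.OOX]-1
p2 O@[XXX./.X.O/.OO.] terminal -1; root [.XX./.X.O/.OO.] d6

PV length from [.XX./.X.O/.OO.]: 1 ply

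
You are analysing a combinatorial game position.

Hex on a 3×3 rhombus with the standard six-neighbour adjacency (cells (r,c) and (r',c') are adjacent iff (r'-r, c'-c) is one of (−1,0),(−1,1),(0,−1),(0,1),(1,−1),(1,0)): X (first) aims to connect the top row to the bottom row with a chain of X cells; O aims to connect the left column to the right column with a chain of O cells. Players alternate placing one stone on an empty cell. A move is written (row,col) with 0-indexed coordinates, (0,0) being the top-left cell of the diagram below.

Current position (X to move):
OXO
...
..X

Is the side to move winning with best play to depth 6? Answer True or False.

X winning at [OXO/.../..X]: True

ply 1, X at OXO/.../..X | (1,0)=+1→OXO/X../..X*; (1,1)=+1→OXO/.X./..X; (1,2)=-1→OXO/..X/..X; (2,0)=+1→OXO/.../X.X; (2,1)=-1→OXO/.../.XX
ply 2, O at OXO/X../..X | (1,1)=-1→OXO/XO./..X*; (1,2)=-1→OXO/X.O/..X; (2,0)=-1→OXO/X../O.X; (2,1)=-1→OXO/X../.OX
ply 3, X at OXO/XO./..X | (1,2)=-1→OXO/XOX/..X; (2,0)=+1→OXO/XO./X.X*; (2,1)=-1→OXO/XO./.XX
ply 4: OXO/XO./X.X is terminal -1 (O); from OXO/.../..X depth 6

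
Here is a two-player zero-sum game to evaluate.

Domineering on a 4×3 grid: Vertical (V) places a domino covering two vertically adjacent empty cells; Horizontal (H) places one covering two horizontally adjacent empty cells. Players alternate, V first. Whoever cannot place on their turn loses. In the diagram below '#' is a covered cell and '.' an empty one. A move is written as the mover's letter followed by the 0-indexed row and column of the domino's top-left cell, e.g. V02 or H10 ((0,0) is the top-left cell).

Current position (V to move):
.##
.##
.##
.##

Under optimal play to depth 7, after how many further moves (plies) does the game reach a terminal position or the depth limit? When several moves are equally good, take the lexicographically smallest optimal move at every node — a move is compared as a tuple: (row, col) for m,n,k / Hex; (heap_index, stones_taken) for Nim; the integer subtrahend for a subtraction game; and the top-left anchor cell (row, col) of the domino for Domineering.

[.##/.##/.##/.##] V move#1: V00:+1/###/###/.##/.##*, V10:+1/.##/###/###/.##, V20:+1/.##/.##/###/###
[###/###/.##/.##] end (terminal -1, H#2); searched .##/.##/.##/.## to 7

PV length from [.##/.##/.##/.##]: 1 ply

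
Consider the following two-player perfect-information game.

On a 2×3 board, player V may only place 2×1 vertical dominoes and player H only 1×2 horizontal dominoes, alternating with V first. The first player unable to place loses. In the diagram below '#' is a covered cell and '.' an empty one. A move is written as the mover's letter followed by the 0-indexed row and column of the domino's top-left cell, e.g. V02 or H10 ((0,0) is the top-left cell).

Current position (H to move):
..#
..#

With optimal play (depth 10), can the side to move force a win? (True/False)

p1 H@[..#/..#]: H00[###/..#]+1* H10[..#/###]+1
p2 V@[###/..#] terminal -1; root [..#/..#] d10

H winning at [..#/..#]: True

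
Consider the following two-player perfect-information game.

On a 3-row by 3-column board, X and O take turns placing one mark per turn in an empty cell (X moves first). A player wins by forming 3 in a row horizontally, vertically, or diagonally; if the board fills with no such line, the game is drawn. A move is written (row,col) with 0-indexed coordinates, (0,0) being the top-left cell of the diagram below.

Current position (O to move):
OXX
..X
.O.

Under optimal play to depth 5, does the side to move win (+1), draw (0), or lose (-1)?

value(OXX/..X/.O., O) = +1

[OXX/..X/.O.] O move#1: (1,0):-1/OXX/O.X/.O., (1,1):-1/OXX/.OX/.O., (2,0):-1/OXX/..X/OO., (2,2):+1/OXX/..X/.OO*
[OXX/..X/.OO] X move#2: (1,0):-1/OXX/X.X/.OO*, (1,1):-1/OXX/.XX/.OO, (2,0):-1/OXX/..X/XOO
[OXX/X.X/.OO] O move#3: (1,1):+1/OXX/XOX/.OO*, (2,0):+1/OXX/X.X/OOO
[OXX/XOX/.OO] end (terminal -1, X#4); searched OXX/..X/.O. to 5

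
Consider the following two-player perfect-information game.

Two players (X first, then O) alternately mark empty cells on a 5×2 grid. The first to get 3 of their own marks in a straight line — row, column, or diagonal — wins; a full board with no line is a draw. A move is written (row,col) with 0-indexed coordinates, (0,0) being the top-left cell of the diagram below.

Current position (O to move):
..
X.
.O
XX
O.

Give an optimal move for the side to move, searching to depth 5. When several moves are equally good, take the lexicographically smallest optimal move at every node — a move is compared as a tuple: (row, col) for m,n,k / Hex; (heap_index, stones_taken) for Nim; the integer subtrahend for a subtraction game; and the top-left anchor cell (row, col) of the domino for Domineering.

O's best at [../X./.O/XX/O.]: (2,0)

p1 O@[../X./.O/XX/O.]: (0,0)[O./X./.O/XX/O.]-1 (0,1)[.O/X./.O/XX/O.]-1 (1,1)[../XO/.O/XX/O.]-1 (2,0)[../X./OO/XX/O.]+0* (4,1)[../X./.O/XX/OO]-1
p2 X@[../X./OO/XX/O.]: (0,0)[X./X./OO/XX/O.]+0* (0,1)[.X/X./OO/XX/O.]+0 (1,1)[../XX/OO/XX/O.]+0 (4,1)[../X./OO/XX/OX]+0
p3 O@[X./X./OO/XX/O.]: (0,1)[XO/X./OO/XX/O.]+0* (1,1)[X./XO/OO/XX/O.]+0 (4,1)[X./X./OO/XX/OO]+0
p4 X@[XO/X./OO/XX/O.]: (1,1)[XO/XX/OO/XX/O.]+0* (4,1)[XO/X./OO/XX/OX]-1
p5 O@[XO/XX/OO/XX/O.]: (4,1)[XO/XX/OO/XX/OO]+0*
p6 X@[XO/XX/OO/XX/OO] terminal +0; root [../X./.O/XX/O.] d5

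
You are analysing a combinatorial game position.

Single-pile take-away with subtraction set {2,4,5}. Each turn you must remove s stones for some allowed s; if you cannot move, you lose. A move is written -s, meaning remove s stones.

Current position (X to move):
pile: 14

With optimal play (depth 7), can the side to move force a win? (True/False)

ply 1, X at 14 | -2=-1→12*; -4=-1→10; -5=-1→9
ply 2, O at 12 | -2=-1→10; -4=+1→8*; -5=+1→7
ply 3, X at 8 | -2=-1→6*; -4=-1→4; -5=-1→3
ply 4, O at 6 | -2=-1→4; -4=-1→2; -5=+1→1*
ply 5: 1 is terminal -1 (X); from 14 depth 7

X winning at [14]: False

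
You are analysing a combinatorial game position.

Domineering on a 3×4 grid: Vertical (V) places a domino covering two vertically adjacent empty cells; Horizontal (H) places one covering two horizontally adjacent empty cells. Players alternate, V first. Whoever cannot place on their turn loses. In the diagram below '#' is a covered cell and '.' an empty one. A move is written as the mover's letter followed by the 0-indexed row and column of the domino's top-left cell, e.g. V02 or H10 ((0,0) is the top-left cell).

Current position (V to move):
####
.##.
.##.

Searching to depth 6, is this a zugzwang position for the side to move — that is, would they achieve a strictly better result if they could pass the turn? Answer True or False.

zugzwang(####/.##./.##., V) = False

[####/.##./.##.] V move#1: V10:+1/####/###./###.*, V13:+1/####/.###/.###
[####/###./###.] end (terminal -1, H#2); searched ####/.##./.##. to 6
if V skipped the turn, H would face:
~ [####/.##./.##.] end (terminal -1, H#1); searched ####/.##./.##. to 6
compare (V): move=+1 vs pass=+1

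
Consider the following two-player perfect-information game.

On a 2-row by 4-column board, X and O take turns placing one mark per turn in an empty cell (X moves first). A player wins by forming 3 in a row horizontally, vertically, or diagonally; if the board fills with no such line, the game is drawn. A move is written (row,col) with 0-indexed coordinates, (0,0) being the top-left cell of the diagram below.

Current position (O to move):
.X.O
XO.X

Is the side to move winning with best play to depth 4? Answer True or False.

p1 O@[.X.O/XO.X]: (0,0)[OX.O/XO.X]+0* (0,2)[.XOO/XO.X]+0 (1,2)[.X.O/XOOX]+0
p2 X@[OX.O/XO.X]: (0,2)[OXXO/XO.X]+0* (1,2)[OX.O/XOXX]+0
p3 O@[OXXO/XO.X]: (1,2)[OXXO/XOOX]+0*
p4 X@[OXXO/XOOX] terminal +0; root [.X.O/XO.X] d4

O winning at [.X.O/XO.X]: False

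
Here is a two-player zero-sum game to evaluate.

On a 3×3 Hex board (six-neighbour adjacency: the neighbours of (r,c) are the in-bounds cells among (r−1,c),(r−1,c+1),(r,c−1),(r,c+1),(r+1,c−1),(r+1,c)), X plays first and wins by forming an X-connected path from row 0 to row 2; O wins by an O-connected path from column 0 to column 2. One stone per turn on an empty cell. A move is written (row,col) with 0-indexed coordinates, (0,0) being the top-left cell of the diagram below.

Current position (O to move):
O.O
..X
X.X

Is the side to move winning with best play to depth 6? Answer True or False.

[O.O/..X/X.X] O move#1: (0,1):+1/OOO/..X/X.X*, (1,0):+1/O.O/O.X/X.X, (1,1):+1/O.O/.OX/X.X, (2,1):-1/O.O/..X/XOX
[OOO/..X/X.X] end (terminal -1, X#2); searched O.O/..X/X.X to 6

O winning at [O.O/..X/X.X]: True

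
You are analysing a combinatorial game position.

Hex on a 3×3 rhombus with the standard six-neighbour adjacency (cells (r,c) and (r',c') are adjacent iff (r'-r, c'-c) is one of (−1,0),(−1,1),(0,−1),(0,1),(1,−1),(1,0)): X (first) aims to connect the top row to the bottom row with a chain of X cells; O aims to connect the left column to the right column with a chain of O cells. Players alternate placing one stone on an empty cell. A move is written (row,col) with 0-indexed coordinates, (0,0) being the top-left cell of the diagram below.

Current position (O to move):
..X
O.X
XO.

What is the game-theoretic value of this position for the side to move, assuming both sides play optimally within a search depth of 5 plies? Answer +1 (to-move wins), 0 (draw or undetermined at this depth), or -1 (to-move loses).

p1 O@[..X/O.X/XO.]: (0,0)[O.X/O.X/XO.]-1* (0,1)[.OX/O.X/XO.]-1 (1,1)[..X/OOX/XO.]-1 (2,2)[..X/O.X/XOO]-1
p2 X@[O.X/O.X/XO.]: (0,1)[OXX/O.X/XO.]+1* (1,1)[O.X/OXX/XO.]+1 (2,2)[O.X/O.X/XOX]+1
p3 O@[OXX/O.X/XO.]: (1,1)[OXX/OOX/XO.]-1* (2,2)[OXX/O.X/XOO]-1
p4 X@[OXX/OOX/XO.]: (2,2)[OXX/OOX/XOX]+1*
p5 O@[OXX/OOX/XOX] terminal -1; root [..X/O.X/XO.] d5

value(..X/O.X/XO., O) = -1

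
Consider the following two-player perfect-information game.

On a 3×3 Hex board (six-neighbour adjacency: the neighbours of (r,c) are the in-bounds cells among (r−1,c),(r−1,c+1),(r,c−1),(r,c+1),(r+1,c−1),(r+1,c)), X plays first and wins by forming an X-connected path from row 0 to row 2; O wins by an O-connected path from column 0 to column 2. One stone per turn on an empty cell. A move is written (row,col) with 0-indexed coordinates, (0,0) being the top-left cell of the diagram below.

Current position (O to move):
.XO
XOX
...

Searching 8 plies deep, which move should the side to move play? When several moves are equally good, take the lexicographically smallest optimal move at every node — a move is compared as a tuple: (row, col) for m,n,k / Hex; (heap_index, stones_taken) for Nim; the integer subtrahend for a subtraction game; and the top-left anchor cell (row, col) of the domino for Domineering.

p1 O@[.XO/XOX/...]: (0,0)[OXO/XOX/...]-1 (2,0)[.XO/XOX/O..]+1* (2,1)[.XO/XOX/.O.]-1 (2,2)[.XO/XOX/..O]-1
p2 X@[.XO/XOX/O..] terminal -1; root [.XO/XOX/...] d8

O's best at [.XO/XOX/...]: (2,0)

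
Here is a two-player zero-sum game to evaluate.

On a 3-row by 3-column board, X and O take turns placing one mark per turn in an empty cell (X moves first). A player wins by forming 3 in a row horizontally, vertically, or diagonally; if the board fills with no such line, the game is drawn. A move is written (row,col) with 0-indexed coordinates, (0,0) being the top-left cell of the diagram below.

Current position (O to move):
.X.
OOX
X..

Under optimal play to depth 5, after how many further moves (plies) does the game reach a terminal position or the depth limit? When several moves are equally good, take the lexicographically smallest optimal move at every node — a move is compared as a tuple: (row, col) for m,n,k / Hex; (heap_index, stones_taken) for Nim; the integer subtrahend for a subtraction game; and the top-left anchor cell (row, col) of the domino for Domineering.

PV length from [.X./OOX/X..]: 4 plies

ply 1, O at .X./OOX/X.. | (0,0)=-1→OX./OOX/X..; (0,2)=+0→.XO/OOX/X..*; (2,1)=-1→.X./OOX/XO.; (2,2)=+0→.X./OOX/X.O
ply 2, X at .XO/OOX/X.. | (0,0)=+0→XXO/OOX/X..*; (2,1)=+0→.XO/OOX/XX.; (2,2)=+0→.XO/OOX/X.X
ply 3, O at XXO/OOX/X.. | (2,1)=+0→XXO/OOX/XO.*; (2,2)=+0→XXO/OOX/X.O
ply 4, X at XXO/OOX/XO. | (2,2)=+0→XXO/OOX/XOX*
ply 5: XXO/OOX/XOX is terminal +0 (O); from .X./OOX/X.. depth 5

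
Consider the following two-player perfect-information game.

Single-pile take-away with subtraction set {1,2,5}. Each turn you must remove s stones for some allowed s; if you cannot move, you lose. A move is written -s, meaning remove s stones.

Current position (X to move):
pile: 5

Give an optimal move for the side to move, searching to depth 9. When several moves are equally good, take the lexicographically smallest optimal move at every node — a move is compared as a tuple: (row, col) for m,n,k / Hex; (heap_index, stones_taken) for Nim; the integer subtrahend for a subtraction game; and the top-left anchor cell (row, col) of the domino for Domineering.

ply 1, X at 5 | -1=-1→4; -2=+1→3*; -5=+1→0
ply 2, O at 3 | -1=-1→2*; -2=-1→1
ply 3, X at 2 | -1=-1→1; -2=+1→0*
ply 4: 0 is terminal -1 (O); from 5 depth 9

X's best at [5]: -2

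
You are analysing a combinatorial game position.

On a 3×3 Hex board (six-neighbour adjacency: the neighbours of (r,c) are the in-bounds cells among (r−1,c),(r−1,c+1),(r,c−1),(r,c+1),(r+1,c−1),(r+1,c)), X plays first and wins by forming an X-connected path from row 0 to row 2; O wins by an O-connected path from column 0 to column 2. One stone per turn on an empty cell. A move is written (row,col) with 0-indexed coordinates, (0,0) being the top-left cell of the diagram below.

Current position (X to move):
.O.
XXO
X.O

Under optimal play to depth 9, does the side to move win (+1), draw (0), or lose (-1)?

p1 X@[.O./XXO/X.O]: (0,0)[XO./XXO/X.O]+1* (0,2)[.OX/XXO/X.O]+1 (2,1)[.O./XXO/XXO]+1
p2 O@[XO./XXO/X.O] terminal -1; root [.O./XXO/X.O] d9

value(.O./XXO/X.O, X) = +1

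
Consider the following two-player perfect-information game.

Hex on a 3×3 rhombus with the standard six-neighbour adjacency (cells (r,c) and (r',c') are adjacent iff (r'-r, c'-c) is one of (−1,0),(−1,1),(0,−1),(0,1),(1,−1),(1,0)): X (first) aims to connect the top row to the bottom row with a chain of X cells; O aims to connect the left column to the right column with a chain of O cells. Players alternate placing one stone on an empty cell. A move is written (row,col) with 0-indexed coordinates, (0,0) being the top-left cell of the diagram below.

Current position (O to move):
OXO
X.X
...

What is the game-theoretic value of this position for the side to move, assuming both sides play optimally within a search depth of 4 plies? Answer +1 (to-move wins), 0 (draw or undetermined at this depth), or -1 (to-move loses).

p1 O@[OXO/X.X/...]: (1,1)[OXO/XOX/...]-1* (2,0)[OXO/X.X/O..]-1 (2,1)[OXO/X.X/.O.]-1 (2,2)[OXO/X.X/..O]-1
p2 X@[OXO/XOX/...]: (2,0)[OXO/XOX/X..]+1* (2,1)[OXO/XOX/.X.]-1 (2,2)[OXO/XOX/..X]-1
p3 O@[OXO/XOX/X..] terminal -1; root [OXO/X.X/...] d4

value(OXO/X.X/..., O) = -1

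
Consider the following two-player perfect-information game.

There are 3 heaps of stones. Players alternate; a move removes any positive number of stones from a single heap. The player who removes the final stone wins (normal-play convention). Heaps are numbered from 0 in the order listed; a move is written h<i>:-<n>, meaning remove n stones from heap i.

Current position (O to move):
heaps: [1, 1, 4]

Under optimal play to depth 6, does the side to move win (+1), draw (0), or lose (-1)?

value((1,1,4), O) = +1

p1 O@[(1,1,4)]: h0:-1[(0,1,4)]-1 h1:-1[(1,0,4)]-1 h2:-1[(1,1,3)]-1 h2:-2[(1,1,2)]-1 h2:-3[(1,1,1)]-1 h2:-4[(1,1,0)]+1*
p2 X@[(1,1,0)]: h0:-1[(0,1,0)]-1* h1:-1[(1,0,0)]-1
p3 O@[(0,1,0)]: h1:-1[(0,0,0)]+1*
p4 X@[(0,0,0)] terminal -1; root [(1,1,4)] d6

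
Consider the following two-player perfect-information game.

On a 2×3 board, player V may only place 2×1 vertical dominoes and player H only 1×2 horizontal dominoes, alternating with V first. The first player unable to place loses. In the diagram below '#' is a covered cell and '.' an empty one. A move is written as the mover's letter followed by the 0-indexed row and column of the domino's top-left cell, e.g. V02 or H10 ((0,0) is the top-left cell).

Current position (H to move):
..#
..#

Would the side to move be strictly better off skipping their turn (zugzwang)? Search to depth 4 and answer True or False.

zugzwang(..#/..#, H) = False

[..#/..#] H move#1: H00:+1/###/..#*, H10:+1/..#/###
[###/..#] end (terminal -1, V#2); searched ..#/..# to 4
if H skipped the turn, V would face:
~ [..#/..#] V move#1: V00:+1/#.#/#.#*, V01:+1/.##/.##
~ [#.#/#.#] end (terminal -1, H#2); searched ..#/..# to 4
compare (H): move=+1 vs pass=-1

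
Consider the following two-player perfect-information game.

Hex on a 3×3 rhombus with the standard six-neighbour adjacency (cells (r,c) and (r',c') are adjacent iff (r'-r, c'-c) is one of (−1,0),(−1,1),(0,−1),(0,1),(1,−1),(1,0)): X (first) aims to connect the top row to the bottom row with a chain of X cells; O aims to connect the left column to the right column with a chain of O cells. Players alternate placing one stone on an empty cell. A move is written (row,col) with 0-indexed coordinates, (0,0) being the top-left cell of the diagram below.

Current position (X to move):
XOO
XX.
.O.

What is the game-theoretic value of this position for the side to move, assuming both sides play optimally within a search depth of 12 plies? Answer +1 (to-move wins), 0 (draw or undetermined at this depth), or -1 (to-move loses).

p1 X@[XOO/XX./.O.]: (1,2)[XOO/XXX/.O.]+1* (2,0)[XOO/XX./XO.]+1 (2,2)[XOO/XX./.OX]+1
p2 O@[XOO/XXX/.O.]: (2,0)[XOO/XXX/OO.]-1* (2,2)[XOO/XXX/.OO]-1
p3 X@[XOO/XXX/OO.]: (2,2)[XOO/XXX/OOX]+1*
p4 O@[XOO/XXX/OOX] terminal -1; root [XOO/XX./.O.] d12

value(XOO/XX./.O., X) = +1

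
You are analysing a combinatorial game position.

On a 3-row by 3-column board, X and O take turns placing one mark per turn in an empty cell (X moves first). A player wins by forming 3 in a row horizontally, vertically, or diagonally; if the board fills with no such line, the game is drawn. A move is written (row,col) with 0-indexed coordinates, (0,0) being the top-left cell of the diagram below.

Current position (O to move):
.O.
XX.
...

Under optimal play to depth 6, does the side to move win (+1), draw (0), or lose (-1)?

[.O./XX./...] O move#1: (0,0):-1/OO./XX./...*, (0,2):-1/.OO/XX./..., (1,2):-1/.O./XXO/..., (2,0):-1/.O./XX./O.., (2,1):-1/.O./XX./.O., (2,2):-1/.O./XX./..O
[OO./XX./...] X move#2: (0,2):+1/OOX/XX./...*, (1,2):+1/OO./XXX/..., (2,0):-1/OO./XX./X.., (2,1):-1/OO./XX./.X., (2,2):-1/OO./XX./..X
[OOX/XX./...] O move#3: (1,2):-1/OOX/XXO/...*, (2,0):-1/OOX/XX./O.., (2,1):-1/OOX/XX./.O., (2,2):-1/OOX/XX./..O
[OOX/XXO/...] X move#4: (2,0):+1/OOX/XXO/X..*, (2,1):+0/OOX/XXO/.X., (2,2):+0/OOX/XXO/..X
[OOX/XXO/X..] end (terminal -1, O#5); searched .O./XX./... to 6

value(.O./XX./..., O) = -1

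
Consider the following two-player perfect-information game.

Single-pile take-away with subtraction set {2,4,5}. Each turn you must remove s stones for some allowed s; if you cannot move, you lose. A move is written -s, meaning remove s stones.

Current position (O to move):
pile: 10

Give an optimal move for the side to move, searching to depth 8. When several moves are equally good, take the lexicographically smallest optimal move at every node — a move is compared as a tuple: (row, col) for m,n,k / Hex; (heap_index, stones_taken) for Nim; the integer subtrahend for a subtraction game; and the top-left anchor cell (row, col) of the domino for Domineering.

O's best at [10]: -2

ply 1, O at 10 | -2=+1→8*; -4=-1→6; -5=-1→5
ply 2, X at 8 | -2=-1→6*; -4=-1→4; -5=-1→3
ply 3, O at 6 | -2=-1→4; -4=-1→2; -5=+1→1*
ply 4: 1 is terminal -1 (X); from 10 depth 8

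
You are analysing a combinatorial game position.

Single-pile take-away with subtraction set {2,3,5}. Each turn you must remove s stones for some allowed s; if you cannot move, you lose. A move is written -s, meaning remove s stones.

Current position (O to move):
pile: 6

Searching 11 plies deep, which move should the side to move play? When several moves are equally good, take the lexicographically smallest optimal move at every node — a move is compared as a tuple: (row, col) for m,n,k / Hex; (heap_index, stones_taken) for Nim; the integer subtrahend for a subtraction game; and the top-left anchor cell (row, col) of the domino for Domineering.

ply 1, O at 6 | -2=-1→4; -3=-1→3; -5=+1→1*
ply 2: 1 is terminal -1 (X); from 6 depth 11

O's best at [6]: -5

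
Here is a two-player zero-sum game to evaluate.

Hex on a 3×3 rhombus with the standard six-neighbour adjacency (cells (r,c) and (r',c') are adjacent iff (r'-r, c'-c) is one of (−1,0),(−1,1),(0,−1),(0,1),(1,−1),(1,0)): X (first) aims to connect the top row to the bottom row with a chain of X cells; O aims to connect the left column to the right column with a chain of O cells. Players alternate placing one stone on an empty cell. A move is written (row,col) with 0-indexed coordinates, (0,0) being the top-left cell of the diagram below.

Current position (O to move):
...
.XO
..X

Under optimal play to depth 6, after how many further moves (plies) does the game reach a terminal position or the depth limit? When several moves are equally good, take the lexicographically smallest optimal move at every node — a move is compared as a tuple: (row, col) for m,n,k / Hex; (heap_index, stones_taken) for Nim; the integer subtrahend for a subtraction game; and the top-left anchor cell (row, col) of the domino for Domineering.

PV length from [.../.XO/..X]: 6 plies

p1 O@[.../.XO/..X]: (0,0)[O../.XO/..X]-1* (0,1)[.O./.XO/..X]-1 (0,2)[..O/.XO/..X]-1 (1,0)[.../OXO/..X]-1 (2,0)[.../.XO/O.X]-1 (2,1)[.../.XO/.OX]-1
p2 X@[O../.XO/..X]: (0,1)[OX./.XO/..X]+1* (0,2)[O.X/.XO/..X]+1 (1,0)[O../XXO/..X]+1 (2,0)[O../.XO/X.X]+1 (2,1)[O../.XO/.XX]+1
p3 O@[OX./.XO/..X]: (0,2)[OXO/.XO/..X]-1* (1,0)[OX./OXO/..X]-1 (2,0)[OX./.XO/O.X]-1 (2,1)[OX./.XO/.OX]-1
p4 X@[OXO/.XO/..X]: (1,0)[OXO/XXO/..X]+1* (2,0)[OXO/.XO/X.X]+1 (2,1)[OXO/.XO/.XX]+1
p5 O@[OXO/XXO/..X]: (2,0)[OXO/XXO/O.X]-1* (2,1)[OXO/XXO/.OX]-1
p6 X@[OXO/XXO/O.X]: (2,1)[OXO/XXO/OXX]+1*
p7 O@[OXO/XXO/OXX] terminal -1; root [.../.XO/..X] d6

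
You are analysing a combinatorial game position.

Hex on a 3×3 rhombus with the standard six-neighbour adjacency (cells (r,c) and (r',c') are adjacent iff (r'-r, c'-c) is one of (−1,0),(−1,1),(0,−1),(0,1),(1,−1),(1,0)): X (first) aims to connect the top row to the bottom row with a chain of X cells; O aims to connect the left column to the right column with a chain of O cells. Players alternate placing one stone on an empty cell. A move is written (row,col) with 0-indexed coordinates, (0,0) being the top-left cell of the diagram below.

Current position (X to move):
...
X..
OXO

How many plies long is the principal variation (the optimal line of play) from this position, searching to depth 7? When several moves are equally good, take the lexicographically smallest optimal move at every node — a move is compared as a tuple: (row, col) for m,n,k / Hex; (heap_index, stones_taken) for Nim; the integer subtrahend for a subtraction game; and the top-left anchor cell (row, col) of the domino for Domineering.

ply 1, X at .../X../OXO | (0,0)=-1→X../X../OXO; (0,1)=-1→.X./X../OXO; (0,2)=+1→..X/X../OXO*; (1,1)=+1→.../XX./OXO; (1,2)=+1→.../X.X/OXO
ply 2, O at ..X/X../OXO | (0,0)=-1→O.X/X../OXO*; (0,1)=-1→.OX/X../OXO; (1,1)=-1→..X/XO./OXO; (1,2)=-1→..X/X.O/OXO
ply 3, X at O.X/X../OXO | (0,1)=+1→OXX/X../OXO*; (1,1)=+1→O.X/XX./OXO; (1,2)=+1→O.X/X.X/OXO
ply 4, O at OXX/X../OXO | (1,1)=-1→OXX/XO./OXO*; (1,2)=-1→OXX/X.O/OXO
ply 5, X at OXX/XO./OXO | (1,2)=+1→OXX/XOX/OXO*
ply 6: OXX/XOX/OXO is terminal -1 (O); from .../X../OXO depth 7

PV length from [.../X../OXO]: 5 plies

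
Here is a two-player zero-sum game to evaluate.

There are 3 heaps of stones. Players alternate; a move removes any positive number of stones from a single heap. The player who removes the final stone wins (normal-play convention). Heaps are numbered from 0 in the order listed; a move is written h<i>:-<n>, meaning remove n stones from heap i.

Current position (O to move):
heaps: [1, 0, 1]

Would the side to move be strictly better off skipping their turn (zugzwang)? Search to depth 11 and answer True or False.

zugzwang((1,0,1), O) = True

[(1,0,1)] O move#1: h0:-1:-1/(0,0,1)*, h2:-1:-1/(1,0,0)
[(0,0,1)] X move#2: h2:-1:+1/(0,0,0)*
[(0,0,0)] end (terminal -1, O#3); searched (1,0,1) to 11
pass branch (X moves first from the same position):
  | [(1,0,1)] X move#1: h0:-1:-1/(0,0,1)*, h2:-1:-1/(1,0,0)
  | [(0,0,1)] O move#2: h2:-1:+1/(0,0,0)*
  | [(0,0,0)] end (terminal -1, X#3); searched (1,0,1) to 11
O moving scores -1; O passing scores +1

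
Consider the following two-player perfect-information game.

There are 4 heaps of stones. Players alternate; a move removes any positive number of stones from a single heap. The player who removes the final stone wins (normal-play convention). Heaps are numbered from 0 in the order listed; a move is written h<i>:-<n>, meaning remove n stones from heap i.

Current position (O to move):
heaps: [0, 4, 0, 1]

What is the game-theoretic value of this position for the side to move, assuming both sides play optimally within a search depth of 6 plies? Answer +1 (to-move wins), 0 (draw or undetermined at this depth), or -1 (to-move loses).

[(0,4,0,1)] O move#1: h1:-1:-1/(0,3,0,1), h1:-2:-1/(0,2,0,1), h1:-3:+1/(0,1,0,1)*, h1:-4:-1/(0,0,0,1), h3:-1:-1/(0,4,0,0)
[(0,1,0,1)] X move#2: h1:-1:-1/(0,0,0,1)*, h3:-1:-1/(0,1,0,0)
[(0,0,0,1)] O move#3: h3:-1:+1/(0,0,0,0)*
[(0,0,0,0)] end (terminal -1, X#4); searched (0,4,0,1) to 6

value((0,4,0,1), O) = +1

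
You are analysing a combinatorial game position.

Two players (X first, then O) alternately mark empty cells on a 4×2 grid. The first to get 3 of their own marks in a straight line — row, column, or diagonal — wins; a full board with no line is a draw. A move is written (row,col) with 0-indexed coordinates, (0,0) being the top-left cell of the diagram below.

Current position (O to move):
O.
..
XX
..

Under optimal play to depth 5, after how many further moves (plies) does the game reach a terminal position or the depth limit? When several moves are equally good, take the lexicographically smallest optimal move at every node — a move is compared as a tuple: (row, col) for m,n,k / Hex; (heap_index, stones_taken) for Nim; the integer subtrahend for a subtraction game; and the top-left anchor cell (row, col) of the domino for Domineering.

ply 1, O at O./../XX/.. | (0,1)=+0→OO/../XX/..*; (1,0)=-1→O./O./XX/..; (1,1)=+0→O./.O/XX/..; (3,0)=-1→O./../XX/O.; (3,1)=+0→O./../XX/.O
ply 2, X at OO/../XX/.. | (1,0)=+0→OO/X./XX/..*; (1,1)=+0→OO/.X/XX/..; (3,0)=+0→OO/../XX/X.; (3,1)=+0→OO/../XX/.X
ply 3, O at OO/X./XX/.. | (1,1)=-1→OO/XO/XX/..; (3,0)=+0→OO/X./XX/O.*; (3,1)=-1→OO/X./XX/.O
ply 4, X at OO/X./XX/O. | (1,1)=+0→OO/XX/XX/O.*; (3,1)=+0→OO/X./XX/OX
ply 5, O at OO/XX/XX/O. | (3,1)=+0→OO/XX/XX/OO*
ply 6: OO/XX/XX/OO is terminal +0 (X); from O./../XX/.. depth 5

PV length from [O./../XX/..]: 5 plies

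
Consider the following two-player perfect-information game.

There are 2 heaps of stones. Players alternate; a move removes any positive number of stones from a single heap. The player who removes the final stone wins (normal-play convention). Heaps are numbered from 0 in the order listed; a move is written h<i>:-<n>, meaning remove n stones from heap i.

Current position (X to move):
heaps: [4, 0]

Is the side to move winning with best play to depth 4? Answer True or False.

p1 X@[(4,0)]: h0:-1[(3,0)]-1 h0:-2[(2,0)]-1 h0:-3[(1,0)]-1 h0:-4[(0,0)]+1*
p2 O@[(0,0)] terminal -1; root [(4,0)] d4

X winning at [(4,0)]: True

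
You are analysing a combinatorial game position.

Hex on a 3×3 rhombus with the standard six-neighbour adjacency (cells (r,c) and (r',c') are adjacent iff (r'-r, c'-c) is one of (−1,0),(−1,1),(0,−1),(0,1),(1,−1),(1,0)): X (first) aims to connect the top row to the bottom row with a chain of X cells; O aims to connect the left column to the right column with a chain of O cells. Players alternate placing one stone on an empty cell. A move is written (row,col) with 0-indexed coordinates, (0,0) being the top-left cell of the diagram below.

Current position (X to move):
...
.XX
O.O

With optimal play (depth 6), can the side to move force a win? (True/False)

ply 1, X at .../.XX/O.O | (0,0)=-1→X../.XX/O.O; (0,1)=-1→.X./.XX/O.O; (0,2)=-1→..X/.XX/O.O; (1,0)=-1→.../XXX/O.O; (2,1)=+1→.../.XX/OXO*
ply 2, O at .../.XX/OXO | (0,0)=-1→O../.XX/OXO*; (0,1)=-1→.O./.XX/OXO; (0,2)=-1→..O/.XX/OXO; (1,0)=-1→.../OXX/OXO
ply 3, X at O../.XX/OXO | (0,1)=+1→OX./.XX/OXO*; (0,2)=+1→O.X/.XX/OXO; (1,0)=+1→O../XXX/OXO
ply 4: OX./.XX/OXO is terminal -1 (O); from .../.XX/O.O depth 6

X winning at [.../.XX/O.O]: True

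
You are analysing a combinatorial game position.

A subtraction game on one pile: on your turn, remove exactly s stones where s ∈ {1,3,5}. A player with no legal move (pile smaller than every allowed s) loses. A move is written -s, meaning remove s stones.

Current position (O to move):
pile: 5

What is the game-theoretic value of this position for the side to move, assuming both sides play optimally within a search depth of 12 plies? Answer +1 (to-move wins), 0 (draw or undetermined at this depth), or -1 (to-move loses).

ply 1, O at 5 | -1=+1→4*; -3=+1→2; -5=+1→0
ply 2, X at 4 | -1=-1→3*; -3=-1→1
ply 3, O at 3 | -1=+1→2*; -3=+1→0
ply 4, X at 2 | -1=-1→1*
ply 5, O at 1 | -1=+1→0*
ply 6: 0 is terminal -1 (X); from 5 depth 12

value(5, O) = +1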